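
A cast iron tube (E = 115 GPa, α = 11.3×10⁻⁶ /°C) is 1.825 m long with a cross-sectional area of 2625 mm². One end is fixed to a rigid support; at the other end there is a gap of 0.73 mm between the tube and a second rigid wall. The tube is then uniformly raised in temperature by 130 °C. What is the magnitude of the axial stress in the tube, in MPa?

If the wall were absent the tube would grow by αΔT L = 11.3×10⁻⁶ × 130 × 1825 = 2.681 mm.
This exceeds the 0.73 mm gap, so the wall pushes back. The portion of expansion that must be recovered elastically is δ_free − gap = 2.681 − 0.73 = 1.951 mm.
So σ = E(δ_free − g)/L = 115×10³ × 1.951/1825 = 122.9 MPa.

σ ≈ 123 MPa (compressive)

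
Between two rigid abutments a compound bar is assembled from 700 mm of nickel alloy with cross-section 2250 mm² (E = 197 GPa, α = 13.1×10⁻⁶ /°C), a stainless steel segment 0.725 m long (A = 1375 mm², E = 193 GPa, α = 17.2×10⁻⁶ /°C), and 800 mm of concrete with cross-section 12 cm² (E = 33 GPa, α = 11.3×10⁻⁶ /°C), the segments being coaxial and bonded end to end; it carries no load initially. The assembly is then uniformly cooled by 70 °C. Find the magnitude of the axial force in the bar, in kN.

If the supports were absent, the total length change would be Σ αᵢΔT Lᵢ = 13.1×10⁻⁶×70×700 + 17.2×10⁻⁶×70×725 + 11.3×10⁻⁶×70×800 = 2.148 mm.
Since the ends are fixed, an axial force P builds up, equal in every segment, with P · Σ Lᵢ/(AᵢEᵢ) = δ_free.
Σ Lᵢ/(AᵢEᵢ) = 700/(2250×197×10³) + 725/(1375×193×10³) + 800/(1200×33×10³) = 2.451×10⁻⁵ mm/N.
P = 2.148 / 2.451×10⁻⁵ = 87610 N = 87.61 kN, tensile.

P ≈ 87.6 kN (tensile)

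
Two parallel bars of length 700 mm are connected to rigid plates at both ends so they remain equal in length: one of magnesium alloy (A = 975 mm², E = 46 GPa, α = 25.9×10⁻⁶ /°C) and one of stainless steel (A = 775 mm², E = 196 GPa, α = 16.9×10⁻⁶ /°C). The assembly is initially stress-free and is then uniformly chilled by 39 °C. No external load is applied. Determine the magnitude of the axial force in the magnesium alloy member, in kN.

P ≈ 12.2 kN (tensile in the magnesium alloy)

Both members must finish at the same length. With the larger α, the magnesium alloy tends to over-contract; the plates restrain it, putting the magnesium alloy in tension and the stainless steel in compression. With no external load the two internal forces are equal and opposite, magnitude P.
Compatibility of the two members (thermal + elastic change equal): (α₁ − α₂)ΔT = P·[1/(A₁E₁) + 1/(A₂E₂)].
|α₁ − α₂|·ΔT = 9×10⁻⁶ × 39 = 0.000351.
1/(A₁E₁) + 1/(A₂E₂) = 1/(975×46×10³) + 1/(775×196×10³) = 2.888×10⁻⁸ N⁻¹.
So P = 0.000351 / 2.888×10⁻⁸ = 12.15 kN.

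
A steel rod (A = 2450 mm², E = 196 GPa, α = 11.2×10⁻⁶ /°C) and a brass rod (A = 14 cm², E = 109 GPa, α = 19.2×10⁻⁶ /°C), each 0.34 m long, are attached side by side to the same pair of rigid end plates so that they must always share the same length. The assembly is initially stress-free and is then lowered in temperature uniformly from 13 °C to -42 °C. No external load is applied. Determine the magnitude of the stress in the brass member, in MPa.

σ ≈ 36.4 MPa (tensile)

The brass has the larger α, so on cooling it would change length more than the steel if both were free. The rigid plates force a common final length, so the brass is put into tension and the steel into compression, with equal and opposite forces P (no external load).
Equating the net (thermal + elastic) strains gives |α₁ − α₂|·ΔT = P·[1/(A₁E₁) + 1/(A₂E₂)].
|α₁ − α₂|·ΔT = 8×10⁻⁶ × 55 = 0.00044.
1/(A₁E₁) + 1/(A₂E₂) = 1/(2450×196×10³) + 1/(1400×109×10³) = 8.636×10⁻⁹ N⁻¹.
So P = 0.00044 / 8.636×10⁻⁹ = 50.95 kN.
σ_{brass} = P/A₂ = 50950/1400 = 36.39 MPa, tensile.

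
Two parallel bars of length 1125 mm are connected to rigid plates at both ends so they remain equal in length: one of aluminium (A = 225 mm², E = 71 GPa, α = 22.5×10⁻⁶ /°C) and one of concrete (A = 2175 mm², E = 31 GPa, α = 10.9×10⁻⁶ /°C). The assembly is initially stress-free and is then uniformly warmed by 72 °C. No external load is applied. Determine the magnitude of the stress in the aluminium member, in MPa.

σ ≈ 47.9 MPa (compressive)

Equilibrium of a rigid end plate with no external load gives equal and opposite internal forces ±P in the two members. Since α_{aluminium} > α_{concrete}, heating drives the aluminium into compression and the concrete into tension.
Setting the final lengths equal and cancelling L: (α₁ − α₂)ΔT = P/(A₁E₁) + P/(A₂E₂).
|α₁ − α₂|·ΔT = 11.6×10⁻⁶ × 72 = 0.0008352.
1/(A₁E₁) + 1/(A₂E₂) = 1/(225×71×10³) + 1/(2175×31×10³) = 7.743×10⁻⁸ N⁻¹.
P = 0.0008352 / 7.743×10⁻⁸ = 10790 N = 10.79 kN.
σ_{aluminium} = P/A₁ = 10790/225 = 47.94 MPa, compressive.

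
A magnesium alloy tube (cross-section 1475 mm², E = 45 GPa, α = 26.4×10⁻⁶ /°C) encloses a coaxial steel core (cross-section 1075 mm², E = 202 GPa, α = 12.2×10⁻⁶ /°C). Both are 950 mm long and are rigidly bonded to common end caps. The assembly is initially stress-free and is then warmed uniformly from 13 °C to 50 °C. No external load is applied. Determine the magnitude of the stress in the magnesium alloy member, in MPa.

σ ≈ 18.1 MPa (compressive)

Equilibrium of a rigid end plate with no external load gives equal and opposite internal forces ±P in the two members. Since α_{magnesium alloy} > α_{steel}, heating drives the magnesium alloy into compression and the steel into tension.
Equating the net (thermal + elastic) strains gives |α₁ − α₂|·ΔT = P·[1/(A₁E₁) + 1/(A₂E₂)].
|α₁ − α₂|·ΔT = 14.2×10⁻⁶ × 37 = 0.0005254.
1/(A₁E₁) + 1/(A₂E₂) = 1/(1475×45×10³) + 1/(1075×202×10³) = 1.967×10⁻⁸ N⁻¹.
P = 0.0005254 / 1.967×10⁻⁸ = 26710 N = 26.71 kN.
σ_{magnesium alloy} = P/A₁ = 26710/1475 = 18.11 MPa, compressive.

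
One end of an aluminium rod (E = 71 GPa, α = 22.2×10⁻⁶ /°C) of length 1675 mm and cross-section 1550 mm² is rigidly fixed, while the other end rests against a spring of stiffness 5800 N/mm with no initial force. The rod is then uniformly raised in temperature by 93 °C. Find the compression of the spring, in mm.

Free thermal expansion: δ_free = αΔT L = 22.2×10⁻⁶ × 93 × 1675 = 3.458 mm.
With a force P in the spring, the elastic change of the rod is PL/(AE) and that of the spring is P/k; compatibility requires their sum to equal δ_free.
So P = δ_free / [L/(AE) + 1/k] = 3.458 / [ 1675/(1550×71×10³) + 1/(5800) ].
P = 3.458 / 0.0001876 = 18430 N.
Spring compression = P/k = 18430/(5800) = 3.178 mm.

δ ≈ 3.18 mm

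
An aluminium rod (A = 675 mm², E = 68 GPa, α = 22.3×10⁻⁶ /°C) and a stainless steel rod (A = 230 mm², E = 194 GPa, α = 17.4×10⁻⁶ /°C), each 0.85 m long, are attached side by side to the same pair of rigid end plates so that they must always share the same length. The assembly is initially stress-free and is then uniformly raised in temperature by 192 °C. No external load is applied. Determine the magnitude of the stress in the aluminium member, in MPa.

σ ≈ 31.5 MPa (compressive)

The aluminium has the larger α, so on heating it would change length more than the stainless steel if both were free. The rigid plates force a common final length, so the aluminium is put into compression and the stainless steel into tension, with equal and opposite forces P (no external load).
Setting the final lengths equal and cancelling L: (α₁ − α₂)ΔT = P/(A₁E₁) + P/(A₂E₂).
|α₁ − α₂|·ΔT = 4.9×10⁻⁶ × 192 = 0.0009408.
1/(A₁E₁) + 1/(A₂E₂) = 1/(675×68×10³) + 1/(230×194×10³) = 4.42×10⁻⁸ N⁻¹.
So P = 0.0009408 / 4.42×10⁻⁸ = 21.29 kN.
σ_{aluminium} = P/A₁ = 21290/675 = 31.53 MPa, compressive.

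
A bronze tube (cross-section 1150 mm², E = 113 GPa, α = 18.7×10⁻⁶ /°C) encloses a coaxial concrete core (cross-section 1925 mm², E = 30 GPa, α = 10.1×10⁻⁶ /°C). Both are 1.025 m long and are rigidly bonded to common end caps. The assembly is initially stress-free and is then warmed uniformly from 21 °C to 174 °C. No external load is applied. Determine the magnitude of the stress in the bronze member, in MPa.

The bronze has the larger α, so on heating it would change length more than the concrete if both were free. The rigid plates force a common final length, so the bronze is put into compression and the concrete into tension, with equal and opposite forces P (no external load).
Setting the final lengths equal and cancelling L: (α₁ − α₂)ΔT = P/(A₁E₁) + P/(A₂E₂).
|α₁ − α₂|·ΔT = 8.6×10⁻⁶ × 153 = 0.001316.
1/(A₁E₁) + 1/(A₂E₂) = 1/(1150×113×10³) + 1/(1925×30×10³) = 2.501×10⁻⁸ N⁻¹.
P = 0.001316 / 2.501×10⁻⁸ = 52610 N = 52.61 kN.
σ_{bronze} = P/A₁ = 52610/1150 = 45.75 MPa, compressive.

σ ≈ 45.7 MPa (compressive)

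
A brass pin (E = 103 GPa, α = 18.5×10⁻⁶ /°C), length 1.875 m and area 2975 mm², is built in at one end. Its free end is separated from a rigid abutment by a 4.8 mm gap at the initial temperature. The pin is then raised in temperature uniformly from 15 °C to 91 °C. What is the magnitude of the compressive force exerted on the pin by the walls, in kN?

P ≈ 0 kN

Free thermal elongation = αΔT L = 18.5×10⁻⁶ × 76 × 1875 = 2.636 mm.
This is smaller than the 4.8 mm clearance, so the pin expands freely without reaching the stop — the stress is zero.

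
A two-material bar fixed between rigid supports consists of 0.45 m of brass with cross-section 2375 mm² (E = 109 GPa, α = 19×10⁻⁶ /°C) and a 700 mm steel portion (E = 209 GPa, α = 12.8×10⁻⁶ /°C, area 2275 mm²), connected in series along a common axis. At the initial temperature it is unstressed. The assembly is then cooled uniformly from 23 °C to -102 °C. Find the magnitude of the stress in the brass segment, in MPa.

If the supports were absent, the total length change would be Σ αᵢΔT Lᵢ = 19×10⁻⁶×125×450 + 12.8×10⁻⁶×125×700 = 2.189 mm.
The walls prevent any net length change, so an axial force P (same in every segment) develops. Compatibility: P · Σ Lᵢ/(AᵢEᵢ) = δ_free.
Σ Lᵢ/(AᵢEᵢ) = 450/(2375×109×10³) + 700/(2275×209×10³) = 3.211×10⁻⁶ mm/N.
P = 2.189 / 3.211×10⁻⁶ = 681700 N = 681.7 kN, tensile.
σ_{brass} = P / A = 681700 / 2375 = 287.1 MPa.

σ ≈ 287 MPa (tensile)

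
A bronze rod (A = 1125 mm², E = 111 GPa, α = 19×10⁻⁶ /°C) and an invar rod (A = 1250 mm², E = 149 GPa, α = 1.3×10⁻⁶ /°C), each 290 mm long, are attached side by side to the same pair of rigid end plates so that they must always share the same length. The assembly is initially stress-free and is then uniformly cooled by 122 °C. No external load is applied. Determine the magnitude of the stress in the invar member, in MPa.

σ ≈ 129 MPa (compressive)

The bronze has the larger α, so on cooling it would change length more than the invar if both were free. The rigid plates force a common final length, so the bronze is put into tension and the invar into compression, with equal and opposite forces P (no external load).
Compatibility of the two members (thermal + elastic change equal): (α₁ − α₂)ΔT = P·[1/(A₁E₁) + 1/(A₂E₂)].
|α₁ − α₂|·ΔT = 17.7×10⁻⁶ × 122 = 0.002159.
1/(A₁E₁) + 1/(A₂E₂) = 1/(1125×111×10³) + 1/(1250×149×10³) = 1.338×10⁻⁸ N⁻¹.
P = 0.002159 / 1.338×10⁻⁸ = 161400 N = 161.4 kN.
σ_{invar} = P/A₂ = 161400/1250 = 129.1 MPa, compressive.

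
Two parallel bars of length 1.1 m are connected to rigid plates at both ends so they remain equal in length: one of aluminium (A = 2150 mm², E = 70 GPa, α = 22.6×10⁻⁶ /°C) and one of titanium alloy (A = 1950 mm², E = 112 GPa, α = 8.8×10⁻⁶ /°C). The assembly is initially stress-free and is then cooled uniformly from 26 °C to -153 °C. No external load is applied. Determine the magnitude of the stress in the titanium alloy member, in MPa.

σ ≈ 113 MPa (compressive)

Both members must finish at the same length. With the larger α, the aluminium tends to over-contract; the plates restrain it, putting the aluminium in tension and the titanium alloy in compression. With no external load the two internal forces are equal and opposite, magnitude P.
Equating the net (thermal + elastic) strains gives |α₁ − α₂|·ΔT = P·[1/(A₁E₁) + 1/(A₂E₂)].
|α₁ − α₂|·ΔT = 13.8×10⁻⁶ × 179 = 0.00247.
1/(A₁E₁) + 1/(A₂E₂) = 1/(2150×70×10³) + 1/(1950×112×10³) = 1.122×10⁻⁸ N⁻¹.
So P = 0.00247 / 1.122×10⁻⁸ = 220.1 kN.
σ_{titanium alloy} = P/A₂ = 220100/1950 = 112.9 MPa, compressive.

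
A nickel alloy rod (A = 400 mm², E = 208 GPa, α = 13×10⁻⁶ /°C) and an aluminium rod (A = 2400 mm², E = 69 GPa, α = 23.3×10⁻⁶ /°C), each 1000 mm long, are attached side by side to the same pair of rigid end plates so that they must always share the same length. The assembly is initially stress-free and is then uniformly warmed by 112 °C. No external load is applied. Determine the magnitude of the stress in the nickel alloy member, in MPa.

σ ≈ 160 MPa (tensile)

Both members must finish at the same length. With the larger α, the aluminium tends to over-expand; the plates restrain it, putting the aluminium in compression and the nickel alloy in tension. With no external load the two internal forces are equal and opposite, magnitude P.
Compatibility of the two members (thermal + elastic change equal): (α₁ − α₂)ΔT = P·[1/(A₁E₁) + 1/(A₂E₂)].
|α₁ − α₂|·ΔT = 10.3×10⁻⁶ × 112 = 0.001154.
1/(A₁E₁) + 1/(A₂E₂) = 1/(400×208×10³) + 1/(2400×69×10³) = 1.806×10⁻⁸ N⁻¹.
P = 0.001154 / 1.806×10⁻⁸ = 63880 N = 63.88 kN.
σ_{nickel alloy} = P/A₁ = 63880/400 = 159.7 MPa, tensile.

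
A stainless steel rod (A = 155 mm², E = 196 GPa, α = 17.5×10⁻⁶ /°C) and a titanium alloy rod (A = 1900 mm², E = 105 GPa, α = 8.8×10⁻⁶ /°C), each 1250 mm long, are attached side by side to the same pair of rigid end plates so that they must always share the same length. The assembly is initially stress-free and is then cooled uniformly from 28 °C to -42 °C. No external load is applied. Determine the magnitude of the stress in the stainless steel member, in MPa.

Equilibrium of a rigid end plate with no external load gives equal and opposite internal forces ±P in the two members. Since α_{stainless steel} > α_{titanium alloy}, cooling drives the stainless steel into tension and the titanium alloy into compression.
Setting the final lengths equal and cancelling L: (α₁ − α₂)ΔT = P/(A₁E₁) + P/(A₂E₂).
|α₁ − α₂|·ΔT = 8.7×10⁻⁶ × 70 = 0.000609.
1/(A₁E₁) + 1/(A₂E₂) = 1/(155×196×10³) + 1/(1900×105×10³) = 3.793×10⁻⁸ N⁻¹.
So P = 0.000609 / 3.793×10⁻⁸ = 16.06 kN.
σ_{stainless steel} = P/A₁ = 16060/155 = 103.6 MPa, tensile.

σ ≈ 104 MPa (tensile)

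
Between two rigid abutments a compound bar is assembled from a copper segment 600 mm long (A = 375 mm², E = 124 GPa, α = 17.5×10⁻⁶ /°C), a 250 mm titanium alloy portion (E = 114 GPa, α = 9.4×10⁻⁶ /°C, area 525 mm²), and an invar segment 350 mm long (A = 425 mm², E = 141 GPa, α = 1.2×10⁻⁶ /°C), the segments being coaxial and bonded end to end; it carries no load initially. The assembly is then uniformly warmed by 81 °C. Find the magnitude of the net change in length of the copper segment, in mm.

Free thermal expansion of the whole bar: Σ αᵢΔT Lᵢ = 17.5×10⁻⁶×81×600 + 9.4×10⁻⁶×81×250 + 1.2×10⁻⁶×81×350 = 1.075 mm.
The walls prevent any net length change, so an axial force P (same in every segment) develops. Compatibility: P · Σ Lᵢ/(AᵢEᵢ) = δ_free.
The series flexibility is Σ Lᵢ/(AᵢEᵢ) = 600/(375×124×10³) + 250/(525×114×10³) + 350/(425×141×10³) = 2.292×10⁻⁵ mm/N.
P = 1.075 / 2.292×10⁻⁵ = 46890 N = 46.89 kN, compressive.
For the copper segment, free thermal change = 17.5×10⁻⁶×81×600 = 0.8505 mm and elastic change from P = 46890×600/(375×124×10³) = 0.6051 mm; these oppose, so the net change is 0.245 mm (segment lengthens).

|ΔL| ≈ 0.245 mm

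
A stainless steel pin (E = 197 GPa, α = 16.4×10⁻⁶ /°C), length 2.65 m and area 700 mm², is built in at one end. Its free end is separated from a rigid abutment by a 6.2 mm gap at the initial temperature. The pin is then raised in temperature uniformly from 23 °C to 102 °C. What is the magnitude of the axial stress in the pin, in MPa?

If the wall were absent the pin would grow by αΔT L = 16.4×10⁻⁶ × 79 × 2650 = 3.433 mm.
This is smaller than the 6.2 mm clearance, so the pin expands freely without reaching the stop — the stress is zero.

σ ≈ 0 MPa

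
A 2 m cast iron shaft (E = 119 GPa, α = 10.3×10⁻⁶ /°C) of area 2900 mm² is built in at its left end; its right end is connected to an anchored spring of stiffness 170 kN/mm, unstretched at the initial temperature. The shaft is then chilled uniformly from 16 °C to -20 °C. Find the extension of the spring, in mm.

δ ≈ 0.374 mm

If the spring were absent the shaft would shorten by αΔT L = 10.3×10⁻⁶ × 36 × 2000 = 0.7416 mm.
With a force P in the spring, the elastic change of the shaft is PL/(AE) and that of the spring is P/k; compatibility requires their sum to equal δ_free.
P [ L/(AE) + 1/k ] = δ_free → P [ 2000/(2900×119×10³) + 1/(170×10³) ] = 0.7416.
P = 0.7416 / 1.168×10⁻⁵ = 63510 N.
Spring extension = P/k = 63510/(170×10³) = 0.3736 mm.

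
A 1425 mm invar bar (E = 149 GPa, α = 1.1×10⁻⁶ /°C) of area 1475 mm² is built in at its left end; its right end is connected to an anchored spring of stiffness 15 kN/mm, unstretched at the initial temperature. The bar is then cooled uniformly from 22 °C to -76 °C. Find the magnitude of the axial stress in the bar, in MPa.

σ ≈ 1.42 MPa (tensile)

If the spring were absent the bar would shorten by αΔT L = 1.1×10⁻⁶ × 98 × 1425 = 0.1536 mm.
With a force P in the spring, the elastic change of the bar is PL/(AE) and that of the spring is P/k; compatibility requires their sum to equal δ_free.
So P = δ_free / [L/(AE) + 1/k] = 0.1536 / [ 1425/(1475×149×10³) + 1/(15×10³) ].
P = 0.1536 / 7.315×10⁻⁵ = 2100 N.
σ = P/A = 2100/1475 = 1.424 MPa.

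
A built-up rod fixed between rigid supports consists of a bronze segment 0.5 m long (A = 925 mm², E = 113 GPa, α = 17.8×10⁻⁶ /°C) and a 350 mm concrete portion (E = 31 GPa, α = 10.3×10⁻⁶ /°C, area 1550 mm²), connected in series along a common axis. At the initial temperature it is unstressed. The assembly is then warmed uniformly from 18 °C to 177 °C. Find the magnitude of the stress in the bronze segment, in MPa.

Free thermal expansion of the whole bar: Σ αᵢΔT Lᵢ = 17.8×10⁻⁶×159×500 + 10.3×10⁻⁶×159×350 = 1.988 mm.
The walls prevent any net length change, so an axial force P (same in every segment) develops. Compatibility: P · Σ Lᵢ/(AᵢEᵢ) = δ_free.
The series flexibility is Σ Lᵢ/(AᵢEᵢ) = 500/(925×113×10³) + 350/(1550×31×10³) = 1.207×10⁻⁵ mm/N.
Hence P = δ_free / Σ(L/AE) = 1.988/1.207×10⁻⁵ = 164.8 kN (compressive).
σ_{bronze} = P / A = 164800 / 925 = 178.1 MPa.

σ ≈ 178 MPa (compressive)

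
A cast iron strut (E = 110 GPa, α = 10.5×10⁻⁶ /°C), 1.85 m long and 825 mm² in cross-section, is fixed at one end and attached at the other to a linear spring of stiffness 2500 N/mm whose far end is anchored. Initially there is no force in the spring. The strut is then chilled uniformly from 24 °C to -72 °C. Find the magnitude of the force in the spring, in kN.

Free thermal contraction: δ_free = αΔT L = 10.5×10⁻⁶ × 96 × 1850 = 1.865 mm.
With a force P in the spring, the elastic change of the strut is PL/(AE) and that of the spring is P/k; compatibility requires their sum to equal δ_free.
P [ L/(AE) + 1/k ] = δ_free → P [ 1850/(825×110×10³) + 1/(2500) ] = 1.865.
P = 1.865 / 0.0004204 = 4436 N.

P ≈ 4.44 kN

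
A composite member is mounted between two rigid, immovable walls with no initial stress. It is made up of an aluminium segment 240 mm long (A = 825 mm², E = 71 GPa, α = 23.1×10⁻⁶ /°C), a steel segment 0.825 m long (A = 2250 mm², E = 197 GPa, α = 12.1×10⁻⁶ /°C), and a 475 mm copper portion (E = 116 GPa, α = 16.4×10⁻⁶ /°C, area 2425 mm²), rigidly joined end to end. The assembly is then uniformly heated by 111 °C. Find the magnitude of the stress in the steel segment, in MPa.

If the supports were absent, the total length change would be Σ αᵢΔT Lᵢ = 23.1×10⁻⁶×111×240 + 12.1×10⁻⁶×111×825 + 16.4×10⁻⁶×111×475 = 2.588 mm.
The rigid supports impose zero overall length change; the single axial force P common to all segments must satisfy P Σ Lᵢ/(AᵢEᵢ) = δ_free.
Σ Lᵢ/(AᵢEᵢ) = 240/(825×71×10³) + 825/(2250×197×10³) + 475/(2425×116×10³) = 7.647×10⁻⁶ mm/N.
P = 2.588 / 7.647×10⁻⁶ = 338400 N = 338.4 kN, compressive.
σ_{steel} = P / A = 338400 / 2250 = 150.4 MPa.

σ ≈ 150 MPa (compressive)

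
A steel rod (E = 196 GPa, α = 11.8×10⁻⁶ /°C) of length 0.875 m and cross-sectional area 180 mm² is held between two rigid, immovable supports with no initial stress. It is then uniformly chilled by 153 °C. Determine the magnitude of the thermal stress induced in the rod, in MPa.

σ ≈ 354 MPa (tensile)

The supports are rigid, so the total axial strain is zero. The restrained thermal strain is ε = αΔT = 11.8×10⁻⁶ × 153 = 1805.4×10⁻⁶.
The stress required to suppress this strain is σ = Eε = 196×10³ × 1805.4×10⁻⁶ = 353.9 MPa, tensile since the rod is trying to contract.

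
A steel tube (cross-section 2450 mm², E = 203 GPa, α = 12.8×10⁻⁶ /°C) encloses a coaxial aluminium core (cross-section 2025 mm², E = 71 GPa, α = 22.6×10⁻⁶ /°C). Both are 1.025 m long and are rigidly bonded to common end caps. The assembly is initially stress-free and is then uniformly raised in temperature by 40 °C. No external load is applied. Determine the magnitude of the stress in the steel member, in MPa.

σ ≈ 17.8 MPa (tensile)

The aluminium has the larger α, so on heating it would change length more than the steel if both were free. The rigid plates force a common final length, so the aluminium is put into compression and the steel into tension, with equal and opposite forces P (no external load).
Equating the net (thermal + elastic) strains gives |α₁ − α₂|·ΔT = P·[1/(A₁E₁) + 1/(A₂E₂)].
|α₁ − α₂|·ΔT = 9.8×10⁻⁶ × 40 = 0.000392.
1/(A₁E₁) + 1/(A₂E₂) = 1/(2450×203×10³) + 1/(2025×71×10³) = 8.966×10⁻⁹ N⁻¹.
P = 0.000392 / 8.966×10⁻⁹ = 43720 N = 43.72 kN.
σ_{steel} = P/A₁ = 43720/2450 = 17.85 MPa, tensile.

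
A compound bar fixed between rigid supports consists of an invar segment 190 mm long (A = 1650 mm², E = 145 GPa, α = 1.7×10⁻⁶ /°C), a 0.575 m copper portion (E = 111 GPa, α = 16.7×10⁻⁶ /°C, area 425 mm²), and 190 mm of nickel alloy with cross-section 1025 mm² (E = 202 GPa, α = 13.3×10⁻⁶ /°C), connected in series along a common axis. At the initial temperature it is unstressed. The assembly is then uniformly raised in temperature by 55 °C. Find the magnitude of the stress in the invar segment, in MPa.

Free thermal expansion of the whole bar: Σ αᵢΔT Lᵢ = 1.7×10⁻⁶×55×190 + 16.7×10⁻⁶×55×575 + 13.3×10⁻⁶×55×190 = 0.6849 mm.
Since the ends are fixed, an axial force P builds up, equal in every segment, with P · Σ Lᵢ/(AᵢEᵢ) = δ_free.
The series flexibility is Σ Lᵢ/(AᵢEᵢ) = 190/(1650×145×10³) + 575/(425×111×10³) + 190/(1025×202×10³) = 1.39×10⁻⁵ mm/N.
Hence P = δ_free / Σ(L/AE) = 0.6849/1.39×10⁻⁵ = 49.27 kN (compressive).
σ_{invar} = P / A = 49270 / 1650 = 29.86 MPa.

σ ≈ 29.9 MPa (compressive)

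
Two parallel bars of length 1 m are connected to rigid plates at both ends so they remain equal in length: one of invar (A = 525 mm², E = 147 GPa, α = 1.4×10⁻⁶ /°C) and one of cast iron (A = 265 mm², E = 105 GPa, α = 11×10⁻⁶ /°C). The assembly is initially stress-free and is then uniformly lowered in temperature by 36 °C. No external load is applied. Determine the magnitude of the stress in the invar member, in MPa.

σ ≈ 13.5 MPa (compressive)

Equilibrium of a rigid end plate with no external load gives equal and opposite internal forces ±P in the two members. Since α_{cast iron} > α_{invar}, cooling drives the cast iron into tension and the invar into compression.
Compatibility of the two members (thermal + elastic change equal): (α₁ − α₂)ΔT = P·[1/(A₁E₁) + 1/(A₂E₂)].
|α₁ − α₂|·ΔT = 9.6×10⁻⁶ × 36 = 0.0003456.
1/(A₁E₁) + 1/(A₂E₂) = 1/(525×147×10³) + 1/(265×105×10³) = 4.89×10⁻⁸ N⁻¹.
P = 0.0003456 / 4.89×10⁻⁸ = 7068 N = 7.068 kN.
σ_{invar} = P/A₁ = 7068/525 = 13.46 MPa, compressive.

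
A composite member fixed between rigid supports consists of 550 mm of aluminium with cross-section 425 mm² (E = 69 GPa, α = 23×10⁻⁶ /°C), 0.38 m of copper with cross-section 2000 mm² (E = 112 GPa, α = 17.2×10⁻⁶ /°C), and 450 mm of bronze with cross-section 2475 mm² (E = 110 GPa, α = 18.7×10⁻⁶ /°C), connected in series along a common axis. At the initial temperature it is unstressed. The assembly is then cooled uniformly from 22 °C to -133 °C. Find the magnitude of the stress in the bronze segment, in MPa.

With the walls removed the bar would change length by δ_free = Σ αᵢΔT Lᵢ = 23×10⁻⁶×155×550 + 17.2×10⁻⁶×155×380 + 18.7×10⁻⁶×155×450 = 4.278 mm.
The rigid supports impose zero overall length change; the single axial force P common to all segments must satisfy P Σ Lᵢ/(AᵢEᵢ) = δ_free.
Σ Lᵢ/(AᵢEᵢ) = 550/(425×69×10³) + 380/(2000×112×10³) + 450/(2475×110×10³) = 2.21×10⁻⁵ mm/N.
P = 4.278 / 2.21×10⁻⁵ = 193500 N = 193.5 kN, tensile.
σ_{bronze} = P / A = 193500 / 2475 = 78.2 MPa.

σ ≈ 78.2 MPa (tensile)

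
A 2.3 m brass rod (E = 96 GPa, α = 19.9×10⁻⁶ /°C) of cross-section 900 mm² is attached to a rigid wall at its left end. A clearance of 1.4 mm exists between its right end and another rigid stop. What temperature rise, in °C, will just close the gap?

The gap closes when αΔT L = 1.4 mm, since the rod is still unstressed at that instant.
So ΔT = g/(αL) = 1.4/(19.9×10⁻⁶ × 2300) = 30.59 °C.

ΔT ≈ 30.6 °C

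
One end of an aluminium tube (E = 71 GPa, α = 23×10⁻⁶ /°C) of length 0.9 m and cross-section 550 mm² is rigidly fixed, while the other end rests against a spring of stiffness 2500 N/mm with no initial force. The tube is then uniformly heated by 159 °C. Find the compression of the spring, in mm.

δ ≈ 3.11 mm

If the spring were absent the tube would lengthen by αΔT L = 23×10⁻⁶ × 159 × 900 = 3.291 mm.
With a force P in the spring, the elastic change of the tube is PL/(AE) and that of the spring is P/k; compatibility requires their sum to equal δ_free.
So P = δ_free / [L/(AE) + 1/k] = 3.291 / [ 900/(550×71×10³) + 1/(2500) ].
P = 3.291 / 0.000423 = 7780 N.
Spring compression = P/k = 7780/(2500) = 3.112 mm.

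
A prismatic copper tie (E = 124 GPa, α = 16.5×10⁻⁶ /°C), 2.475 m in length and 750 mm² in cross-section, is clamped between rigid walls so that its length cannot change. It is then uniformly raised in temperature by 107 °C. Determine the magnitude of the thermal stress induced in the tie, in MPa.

The supports are rigid, so the total axial strain is zero. The restrained thermal strain is ε = αΔT = 16.5×10⁻⁶ × 107 = 1765.5×10⁻⁶.
σ = EαΔT = 124×10³ × 16.5×10⁻⁶ × 107 = 218.9 MPa (compressive; the tie is trying to expand).

σ ≈ 219 MPa (compressive)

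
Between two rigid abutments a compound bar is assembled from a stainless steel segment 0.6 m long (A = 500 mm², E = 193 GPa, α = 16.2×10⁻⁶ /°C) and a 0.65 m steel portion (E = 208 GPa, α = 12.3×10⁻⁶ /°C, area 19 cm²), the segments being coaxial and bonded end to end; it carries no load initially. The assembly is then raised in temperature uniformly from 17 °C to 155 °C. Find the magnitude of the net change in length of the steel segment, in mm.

|ΔL| ≈ 0.592 mm

Free thermal expansion of the whole bar: Σ αᵢΔT Lᵢ = 16.2×10⁻⁶×138×600 + 12.3×10⁻⁶×138×650 = 2.445 mm.
Since the ends are fixed, an axial force P builds up, equal in every segment, with P · Σ Lᵢ/(AᵢEᵢ) = δ_free.
Σ Lᵢ/(AᵢEᵢ) = 600/(500×193×10³) + 650/(1900×208×10³) = 7.862×10⁻⁶ mm/N.
So P = 2.445 / 7.862×10⁻⁶ = 310.9 kN, compressive.
For the steel segment, free thermal change = 12.3×10⁻⁶×138×650 = 1.103 mm and elastic change from P = 310900×650/(1900×208×10³) = 0.5114 mm; these oppose, so the net change is 0.592 mm (segment lengthens).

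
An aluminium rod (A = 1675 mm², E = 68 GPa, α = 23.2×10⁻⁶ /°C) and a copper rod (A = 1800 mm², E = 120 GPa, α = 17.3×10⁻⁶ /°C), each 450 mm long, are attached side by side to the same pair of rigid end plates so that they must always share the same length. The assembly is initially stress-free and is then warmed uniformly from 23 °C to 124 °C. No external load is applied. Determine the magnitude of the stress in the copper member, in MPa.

σ ≈ 24.7 MPa (tensile)

Equilibrium of a rigid end plate with no external load gives equal and opposite internal forces ±P in the two members. Since α_{aluminium} > α_{copper}, heating drives the aluminium into compression and the copper into tension.
Compatibility of the two members (thermal + elastic change equal): (α₁ − α₂)ΔT = P·[1/(A₁E₁) + 1/(A₂E₂)].
|α₁ − α₂|·ΔT = 5.9×10⁻⁶ × 101 = 0.0005959.
1/(A₁E₁) + 1/(A₂E₂) = 1/(1675×68×10³) + 1/(1800×120×10³) = 1.341×10⁻⁸ N⁻¹.
So P = 0.0005959 / 1.341×10⁻⁸ = 44.44 kN.
σ_{copper} = P/A₂ = 44440/1800 = 24.69 MPa, tensile.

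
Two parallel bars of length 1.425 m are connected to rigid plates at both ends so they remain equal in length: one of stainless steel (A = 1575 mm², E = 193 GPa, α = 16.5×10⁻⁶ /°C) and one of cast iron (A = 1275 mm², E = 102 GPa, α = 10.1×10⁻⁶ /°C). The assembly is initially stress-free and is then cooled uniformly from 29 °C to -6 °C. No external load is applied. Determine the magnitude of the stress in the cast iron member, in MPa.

σ ≈ 16 MPa (compressive)

The stainless steel has the larger α, so on cooling it would change length more than the cast iron if both were free. The rigid plates force a common final length, so the stainless steel is put into tension and the cast iron into compression, with equal and opposite forces P (no external load).
Setting the final lengths equal and cancelling L: (α₁ − α₂)ΔT = P/(A₁E₁) + P/(A₂E₂).
|α₁ − α₂|·ΔT = 6.4×10⁻⁶ × 35 = 0.000224.
1/(A₁E₁) + 1/(A₂E₂) = 1/(1575×193×10³) + 1/(1275×102×10³) = 1.098×10⁻⁸ N⁻¹.
So P = 0.000224 / 1.098×10⁻⁸ = 20.4 kN.
σ_{cast iron} = P/A₂ = 20400/1275 = 16 MPa, compressive.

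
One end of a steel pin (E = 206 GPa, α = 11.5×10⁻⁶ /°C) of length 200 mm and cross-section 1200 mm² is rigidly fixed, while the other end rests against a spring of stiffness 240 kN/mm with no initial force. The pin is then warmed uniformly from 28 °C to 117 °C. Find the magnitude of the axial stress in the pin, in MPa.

If the spring were absent the pin would lengthen by αΔT L = 11.5×10⁻⁶ × 89 × 200 = 0.2047 mm.
With a force P in the spring, the elastic change of the pin is PL/(AE) and that of the spring is P/k; compatibility requires their sum to equal δ_free.
So P = δ_free / [L/(AE) + 1/k] = 0.2047 / [ 200/(1200×206×10³) + 1/(240×10³) ].
P = 0.2047 / 4.976×10⁻⁶ = 41140 N.
σ = P/A = 41140/1200 = 34.28 MPa.

σ ≈ 34.3 MPa (compressive)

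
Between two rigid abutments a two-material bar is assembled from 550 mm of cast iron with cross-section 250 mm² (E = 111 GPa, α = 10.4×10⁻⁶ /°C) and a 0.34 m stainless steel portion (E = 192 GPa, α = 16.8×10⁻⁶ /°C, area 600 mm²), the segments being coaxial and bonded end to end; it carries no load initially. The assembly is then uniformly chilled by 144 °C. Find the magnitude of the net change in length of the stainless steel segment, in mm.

|ΔL| ≈ 0.609 mm

Free thermal contraction of the whole bar: Σ αᵢΔT Lᵢ = 10.4×10⁻⁶×144×550 + 16.8×10⁻⁶×144×340 = 1.646 mm.
Since the ends are fixed, an axial force P builds up, equal in every segment, with P · Σ Lᵢ/(AᵢEᵢ) = δ_free.
Σ Lᵢ/(AᵢEᵢ) = 550/(250×111×10³) + 340/(600×192×10³) = 2.277×10⁻⁵ mm/N.
So P = 1.646 / 2.277×10⁻⁵ = 72.29 kN, tensile.
For the stainless steel segment, free thermal change = 16.8×10⁻⁶×144×340 = 0.8225 mm and elastic change from P = 72290×340/(600×192×10³) = 0.2134 mm; these oppose, so the net change is 0.609 mm (segment shortens).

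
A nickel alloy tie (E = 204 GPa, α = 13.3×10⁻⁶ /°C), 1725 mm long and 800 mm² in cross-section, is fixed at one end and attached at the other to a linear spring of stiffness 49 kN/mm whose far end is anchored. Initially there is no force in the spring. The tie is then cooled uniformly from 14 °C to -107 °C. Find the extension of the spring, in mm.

δ ≈ 1.83 mm

If the spring were absent the tie would shorten by αΔT L = 13.3×10⁻⁶ × 121 × 1725 = 2.776 mm.
Let P be the tensile force in the spring. The tie extends elastically by PL/(AE) and the spring stretches by P/k; together these equal δ_free.
So P = δ_free / [L/(AE) + 1/k] = 2.776 / [ 1725/(800×204×10³) + 1/(49×10³) ].
P = 2.776 / 3.098×10⁻⁵ = 89610 N.
Spring extension = P/k = 89610/(49×10³) = 1.829 mm.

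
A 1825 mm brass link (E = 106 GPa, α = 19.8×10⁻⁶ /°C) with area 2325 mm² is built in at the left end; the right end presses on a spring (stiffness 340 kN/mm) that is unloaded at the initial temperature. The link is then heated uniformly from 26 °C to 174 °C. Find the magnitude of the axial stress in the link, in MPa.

The unrestrained thermal change is αΔT L = 19.8×10⁻⁶ × 148 × 1825 = 5.348 mm.
Let P be the compressive force at the spring. The link shortens elastically by PL/(AE) and the spring compresses by P/k; together these equal δ_free.
So P = δ_free / [L/(AE) + 1/k] = 5.348 / [ 1825/(2325×106×10³) + 1/(340×10³) ].
P = 5.348 / 1.035×10⁻⁵ = 516900 N.
σ = P/A = 516900/2325 = 222.3 MPa.

σ ≈ 222 MPa (compressive)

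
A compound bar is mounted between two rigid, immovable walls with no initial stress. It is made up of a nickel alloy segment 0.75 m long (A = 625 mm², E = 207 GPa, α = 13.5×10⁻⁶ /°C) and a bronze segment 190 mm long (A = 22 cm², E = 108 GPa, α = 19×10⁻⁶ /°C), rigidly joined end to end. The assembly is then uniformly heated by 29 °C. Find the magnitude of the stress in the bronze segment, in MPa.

σ ≈ 27.4 MPa (compressive)

Free thermal expansion of the whole bar: Σ αᵢΔT Lᵢ = 13.5×10⁻⁶×29×750 + 19×10⁻⁶×29×190 = 0.3983 mm.
Since the ends are fixed, an axial force P builds up, equal in every segment, with P · Σ Lᵢ/(AᵢEᵢ) = δ_free.
The series flexibility is Σ Lᵢ/(AᵢEᵢ) = 750/(625×207×10³) + 190/(2200×108×10³) = 6.597×10⁻⁶ mm/N.
P = 0.3983 / 6.597×10⁻⁶ = 60380 N = 60.38 kN, compressive.
σ_{bronze} = P / A = 60380 / 2200 = 27.45 MPa.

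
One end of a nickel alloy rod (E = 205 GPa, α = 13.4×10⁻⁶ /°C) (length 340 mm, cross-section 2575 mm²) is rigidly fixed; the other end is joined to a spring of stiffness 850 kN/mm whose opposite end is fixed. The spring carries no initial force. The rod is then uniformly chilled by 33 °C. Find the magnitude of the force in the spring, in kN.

P ≈ 82.6 kN

If the spring were absent the rod would shorten by αΔT L = 13.4×10⁻⁶ × 33 × 340 = 0.1503 mm.
Let P be the tensile force in the spring. The rod extends elastically by PL/(AE) and the spring stretches by P/k; together these equal δ_free.
So P = δ_free / [L/(AE) + 1/k] = 0.1503 / [ 340/(2575×205×10³) + 1/(850×10³) ].
P = 0.1503 / 1.821×10⁻⁶ = 82580 N.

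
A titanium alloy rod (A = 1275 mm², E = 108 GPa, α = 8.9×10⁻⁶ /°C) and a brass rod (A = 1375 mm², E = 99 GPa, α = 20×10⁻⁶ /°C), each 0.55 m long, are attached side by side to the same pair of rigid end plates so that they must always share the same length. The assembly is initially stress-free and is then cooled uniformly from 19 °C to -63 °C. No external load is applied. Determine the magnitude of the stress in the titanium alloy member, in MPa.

Both members must finish at the same length. With the larger α, the brass tends to over-contract; the plates restrain it, putting the brass in tension and the titanium alloy in compression. With no external load the two internal forces are equal and opposite, magnitude P.
Compatibility of the two members (thermal + elastic change equal): (α₁ − α₂)ΔT = P·[1/(A₁E₁) + 1/(A₂E₂)].
|α₁ − α₂|·ΔT = 11.1×10⁻⁶ × 82 = 0.0009102.
1/(A₁E₁) + 1/(A₂E₂) = 1/(1275×108×10³) + 1/(1375×99×10³) = 1.461×10⁻⁸ N⁻¹.
P = 0.0009102 / 1.461×10⁻⁸ = 62310 N = 62.31 kN.
σ_{titanium alloy} = P/A₁ = 62310/1275 = 48.87 MPa, compressive.

σ ≈ 48.9 MPa (compressive)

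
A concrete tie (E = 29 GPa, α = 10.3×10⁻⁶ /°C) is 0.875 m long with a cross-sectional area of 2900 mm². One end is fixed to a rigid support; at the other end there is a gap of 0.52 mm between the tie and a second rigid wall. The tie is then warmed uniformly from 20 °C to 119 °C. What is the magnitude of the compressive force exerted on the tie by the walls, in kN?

Free thermal elongation = αΔT L = 10.3×10⁻⁶ × 99 × 875 = 0.8922 mm.
The gap closes (δ_free > 0.52 mm) and the wall then resists a further 0.8922 − 0.52 = 0.3722 mm of expansion.
That suppressed elongation corresponds to σ = E·Δ/L = 29×10³ × 0.3722/875 = 12.34 MPa.
Force on the wall = σA = 12.34 × 2900 mm² = 35.78 kN.

P ≈ 35.8 kN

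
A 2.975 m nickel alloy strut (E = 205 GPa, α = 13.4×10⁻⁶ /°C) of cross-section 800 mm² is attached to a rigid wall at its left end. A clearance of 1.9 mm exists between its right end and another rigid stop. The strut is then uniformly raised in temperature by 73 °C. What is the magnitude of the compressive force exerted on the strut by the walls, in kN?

If the wall were absent the strut would grow by αΔT L = 13.4×10⁻⁶ × 73 × 2975 = 2.91 mm.
This exceeds the 1.9 mm gap, so the wall pushes back. The portion of expansion that must be recovered elastically is δ_free − gap = 2.91 − 1.9 = 1.01 mm.
So σ = E(δ_free − g)/L = 205×10³ × 1.01/2975 = 69.61 MPa.
P = σA = 69.61 × 800 = 55.69 kN.

P ≈ 55.7 kN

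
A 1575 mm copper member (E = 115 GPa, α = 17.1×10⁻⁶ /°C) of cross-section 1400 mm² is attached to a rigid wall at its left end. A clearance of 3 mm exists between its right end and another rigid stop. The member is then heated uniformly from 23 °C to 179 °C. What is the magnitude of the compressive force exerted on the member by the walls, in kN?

P ≈ 123 kN

Unrestrained expansion: δ_free = αΔT L = 17.1×10⁻⁶ × 156 × 1575 = 4.201 mm.
The gap closes (δ_free > 3 mm) and the wall then resists a further 4.201 − 3 = 1.201 mm of expansion.
So σ = E(δ_free − g)/L = 115×10³ × 1.201/1575 = 87.73 MPa.
Force on the wall = σA = 87.73 × 1400 mm² = 122.8 kN.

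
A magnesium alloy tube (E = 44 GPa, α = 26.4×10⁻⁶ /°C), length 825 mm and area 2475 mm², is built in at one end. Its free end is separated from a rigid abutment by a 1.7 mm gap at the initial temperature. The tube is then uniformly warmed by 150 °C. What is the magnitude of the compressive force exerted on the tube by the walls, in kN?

P ≈ 207 kN

Unrestrained expansion: δ_free = αΔT L = 26.4×10⁻⁶ × 150 × 825 = 3.267 mm.
After closing the 1.7 mm clearance, 3.267 − 1.7 = 1.567 mm of expansion remains to be suppressed by the wall.
That suppressed elongation corresponds to σ = E·Δ/L = 44×10³ × 1.567/825 = 83.57 MPa.
P = σA = 83.57 × 2475 = 206.8 kN.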